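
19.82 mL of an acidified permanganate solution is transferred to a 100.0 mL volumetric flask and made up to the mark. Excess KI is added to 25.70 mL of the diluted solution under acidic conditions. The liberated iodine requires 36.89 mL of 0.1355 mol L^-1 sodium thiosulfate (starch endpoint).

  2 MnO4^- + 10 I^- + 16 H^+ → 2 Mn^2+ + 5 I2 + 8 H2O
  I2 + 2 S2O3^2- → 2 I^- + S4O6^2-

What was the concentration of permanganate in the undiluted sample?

n(S2O3^2-) = 0.03689 × 0.1355 = 4.999 × 10^-3 mol
n(I2) = n(S2O3^2-)/2 = 2.499 × 10^-3 mol
From the 2:5 ratio, n(MnO4^-) in the aliquot = 2/5 × 2.499 × 10^-3 = 9.997 × 10^-4 mol
[MnO4^-]_dilute = 9.997 × 10^-4 / 0.02570 = 0.03890 mol/L
[MnO4^-]_original = 0.03890 × 100.0/19.82 = 0.1963 mol/L

0.1963 mol/L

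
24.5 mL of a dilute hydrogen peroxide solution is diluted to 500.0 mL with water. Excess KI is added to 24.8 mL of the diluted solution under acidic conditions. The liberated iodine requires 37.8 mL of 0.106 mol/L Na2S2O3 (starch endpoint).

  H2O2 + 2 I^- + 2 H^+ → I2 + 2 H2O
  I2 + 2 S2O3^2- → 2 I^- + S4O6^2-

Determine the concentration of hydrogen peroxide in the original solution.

1.65 mol/L

n(S2O3^2-) = 0.0378 × 0.106 = 4.01 × 10^-3 mol
n(I2) = n(S2O3^2-)/2 = 2.00 × 10^-3 mol
n(H2O2) in the aliquot = 2.00 × 10^-3 mol (1:1 ratio)
[H2O2]_dilute = 2.00 × 10^-3 / 0.0248 = 0.0808 mol/L
[H2O2]_original = 0.0808 × 500.0/24.5 = 1.65 mol/L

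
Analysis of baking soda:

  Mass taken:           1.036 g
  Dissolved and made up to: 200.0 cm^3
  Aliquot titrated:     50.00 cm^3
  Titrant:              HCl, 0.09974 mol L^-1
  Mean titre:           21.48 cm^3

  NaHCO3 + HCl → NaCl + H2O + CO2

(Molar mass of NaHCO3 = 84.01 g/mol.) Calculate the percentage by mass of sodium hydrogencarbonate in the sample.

69.49 %

n(HCl) per titration = 0.02148 × 0.09974 = 2.142 × 10^-3 mol
n(NaHCO3) in each aliquot = 2.142 × 10^-3 mol (1:1 ratio)
n(NaHCO3) in the whole flask = 2.142 × 10^-3 × 200.0/50.00 = 8.570 × 10^-3 mol
mass of NaHCO3 = 8.570 × 10^-3 × 84.01 = 0.7199 g
% NaHCO3 = 0.7199 / 1.036 × 100 = 69.49 %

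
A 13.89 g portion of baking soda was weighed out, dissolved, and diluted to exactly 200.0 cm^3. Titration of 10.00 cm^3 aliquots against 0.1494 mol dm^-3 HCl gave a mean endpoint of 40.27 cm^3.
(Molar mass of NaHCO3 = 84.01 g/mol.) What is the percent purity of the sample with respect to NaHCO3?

72.78 %

NaHCO3 + HCl → NaCl + H2O + CO2
n(HCl) per titration = 0.04027 × 0.1494 = 6.016 × 10^-3 mol
n(NaHCO3) in each aliquot = 6.016 × 10^-3 mol (1:1 ratio)
n(NaHCO3) in the whole flask = 6.016 × 10^-3 × 200.0/10.00 = 0.1203 mol
mass of NaHCO3 = 0.1203 × 84.01 = 10.11 g
% NaHCO3 = 10.11 / 13.89 × 100 = 72.78 %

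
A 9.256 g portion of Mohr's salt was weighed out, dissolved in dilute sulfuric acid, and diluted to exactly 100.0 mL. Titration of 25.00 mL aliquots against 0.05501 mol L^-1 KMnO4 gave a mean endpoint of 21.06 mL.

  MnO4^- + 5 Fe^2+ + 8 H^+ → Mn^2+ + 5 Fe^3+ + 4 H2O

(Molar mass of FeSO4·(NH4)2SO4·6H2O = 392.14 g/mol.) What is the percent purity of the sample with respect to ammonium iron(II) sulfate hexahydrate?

n(KMnO4) per titration = 0.02106 × 0.05501 = 1.159 × 10^-3 mol
From the 5:1 ratio, n(FeSO4·(NH4)2SO4·6H2O) in each aliquot = 5/1 × 1.159 × 10^-3 = 5.793 × 10^-3 mol
n(FeSO4·(NH4)2SO4·6H2O) in the whole flask = 5.793 × 10^-3 × 100.0/25.00 = 0.02317 mol
mass of FeSO4·(NH4)2SO4·6H2O = 0.02317 × 392.14 = 9.086 g
% FeSO4·(NH4)2SO4·6H2O = 9.086 / 9.256 × 100 = 98.16 %

98.16 %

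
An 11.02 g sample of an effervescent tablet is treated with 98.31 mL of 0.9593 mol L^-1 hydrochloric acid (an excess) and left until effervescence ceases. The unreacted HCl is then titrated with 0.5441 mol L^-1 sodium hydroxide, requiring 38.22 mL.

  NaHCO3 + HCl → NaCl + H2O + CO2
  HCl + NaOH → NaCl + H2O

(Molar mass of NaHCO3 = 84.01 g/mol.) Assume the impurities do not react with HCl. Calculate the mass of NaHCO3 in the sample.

n(HCl) added = 0.09831 × 0.9593 = 0.09431 mol
n(NaOH) used in back-titration = 0.03822 × 0.5441 = 0.02080 mol
n(HCl) left over = 0.02080 mol (1:1 ratio)
n(HCl) consumed by analyte = 0.09431 − 0.02080 = 0.07351 mol
n(NaHCO3) = 0.07351 mol (1:1 ratio)
mass of NaHCO3 = 0.07351 × 84.01 = 6.176 g

6.176 g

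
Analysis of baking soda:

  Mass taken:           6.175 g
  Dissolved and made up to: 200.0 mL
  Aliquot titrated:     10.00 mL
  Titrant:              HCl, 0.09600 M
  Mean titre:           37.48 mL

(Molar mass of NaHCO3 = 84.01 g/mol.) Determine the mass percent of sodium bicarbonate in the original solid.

97.90 %

NaHCO3 + HCl → NaCl + H2O + CO2
n(HCl) per titration = 0.03748 × 0.09600 = 3.598 × 10^-3 mol
n(NaHCO3) in each aliquot = 3.598 × 10^-3 mol (1:1 ratio)
n(NaHCO3) in the whole flask = 3.598 × 10^-3 × 200.0/10.00 = 0.07196 mol
mass of NaHCO3 = 0.07196 × 84.01 = 6.045 g
% NaHCO3 = 6.045 / 6.175 × 100 = 97.90 %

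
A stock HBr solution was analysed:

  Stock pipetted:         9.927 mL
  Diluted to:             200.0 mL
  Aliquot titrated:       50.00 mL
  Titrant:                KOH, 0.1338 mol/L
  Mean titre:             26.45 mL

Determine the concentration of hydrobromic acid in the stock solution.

1.426 mol/L

HBr + KOH → KBr + H2O
n(KOH) = 0.02645 × 0.1338 = 3.539 × 10^-3 mol
n(HBr) in the aliquot = 3.539 × 10^-3 mol (1:1 ratio)
[HBr]_dilute = 3.539 × 10^-3 / 0.05000 = 0.07078 mol/L
Dilution factor = 200.0 / 9.927 = 20.15
[HBr]_stock = 0.07078 × 20.15 = 1.426 mol/L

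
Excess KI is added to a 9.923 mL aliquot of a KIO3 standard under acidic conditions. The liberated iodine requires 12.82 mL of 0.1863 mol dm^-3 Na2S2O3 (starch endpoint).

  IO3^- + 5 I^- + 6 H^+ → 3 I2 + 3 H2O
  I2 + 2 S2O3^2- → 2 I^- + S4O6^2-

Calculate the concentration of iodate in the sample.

n(S2O3^2-) = 0.01282 × 0.1863 = 2.388 × 10^-3 mol
n(I2) = n(S2O3^2-)/2 = 1.194 × 10^-3 mol
From the 1:3 ratio, n(IO3^-) in the aliquot = 1/3 × 1.194 × 10^-3 = 3.981 × 10^-4 mol
[IO3^-] = 3.981 × 10^-4 / 0.009923 = 0.04011 mol/L

0.04011 mol/L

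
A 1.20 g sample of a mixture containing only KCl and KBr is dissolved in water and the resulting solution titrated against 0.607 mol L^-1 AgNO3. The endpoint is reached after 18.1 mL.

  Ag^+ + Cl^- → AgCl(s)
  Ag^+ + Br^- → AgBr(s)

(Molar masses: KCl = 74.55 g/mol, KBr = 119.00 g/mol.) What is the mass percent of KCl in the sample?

n(AgNO3) = 0.0181 × 0.607 = 0.0110 mol
Let x = n(KCl), y = n(KBr).
Titrant: 1x + 1y = 0.0110;  mass: 74.55x + 119.00y = 1.20
Solving, x = 2.42 × 10^-3 mol, y = 8.57 × 10^-3 mol
mass of KCl = 2.42 × 10^-3 × 74.55 = 0.180 g
% KCl = 0.180 / 1.20 × 100 = 15.0 %

15.0 %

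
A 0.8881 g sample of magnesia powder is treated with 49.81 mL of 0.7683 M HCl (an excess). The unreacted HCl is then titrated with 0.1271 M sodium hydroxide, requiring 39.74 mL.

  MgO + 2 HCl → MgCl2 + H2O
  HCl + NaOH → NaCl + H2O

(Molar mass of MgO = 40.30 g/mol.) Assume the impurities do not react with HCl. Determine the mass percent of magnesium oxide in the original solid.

n(HCl) added = 0.04981 × 0.7683 = 0.03827 mol
n(NaOH) used in back-titration = 0.03974 × 0.1271 = 5.051 × 10^-3 mol
n(HCl) left over = 5.051 × 10^-3 mol (1:1 ratio)
n(HCl) consumed by analyte = 0.03827 − 5.051 × 10^-3 = 0.03322 mol
From the 1:2 ratio, n(MgO) = 1/2 × 0.03322 = 0.01661 mol
mass of MgO = 0.01661 × 40.30 = 0.6693 g
% MgO = 0.6693 / 0.8881 × 100 = 75.37 %

75.37 %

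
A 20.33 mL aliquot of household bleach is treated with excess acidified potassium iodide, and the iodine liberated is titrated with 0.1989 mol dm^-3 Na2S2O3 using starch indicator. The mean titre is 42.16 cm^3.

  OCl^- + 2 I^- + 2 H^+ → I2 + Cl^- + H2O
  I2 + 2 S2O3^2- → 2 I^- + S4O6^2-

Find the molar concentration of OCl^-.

n(S2O3^2-) = 0.04216 × 0.1989 = 8.386 × 10^-3 mol
n(I2) = n(S2O3^2-)/2 = 4.193 × 10^-3 mol
n(OCl^-) in the aliquot = 4.193 × 10^-3 mol (1:1 ratio)
[OCl^-] = 4.193 × 10^-3 / 0.02033 = 0.2062 mol/L

0.2062 mol/L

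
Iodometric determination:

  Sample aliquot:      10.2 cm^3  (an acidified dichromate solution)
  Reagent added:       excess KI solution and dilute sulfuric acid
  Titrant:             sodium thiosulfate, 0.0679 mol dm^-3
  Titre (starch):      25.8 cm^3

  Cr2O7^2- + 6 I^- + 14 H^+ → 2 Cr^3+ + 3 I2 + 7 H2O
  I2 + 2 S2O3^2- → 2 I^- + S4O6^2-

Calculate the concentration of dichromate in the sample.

n(S2O3^2-) = 0.0258 × 0.0679 = 1.75 × 10^-3 mol
n(I2) = n(S2O3^2-)/2 = 8.76 × 10^-4 mol
From the 1:3 ratio, n(Cr2O7^2-) in the aliquot = 1/3 × 8.76 × 10^-4 = 2.92 × 10^-4 mol
[Cr2O7^2-] = 2.92 × 10^-4 / 0.0102 = 0.0286 mol/L

0.0286 mol/L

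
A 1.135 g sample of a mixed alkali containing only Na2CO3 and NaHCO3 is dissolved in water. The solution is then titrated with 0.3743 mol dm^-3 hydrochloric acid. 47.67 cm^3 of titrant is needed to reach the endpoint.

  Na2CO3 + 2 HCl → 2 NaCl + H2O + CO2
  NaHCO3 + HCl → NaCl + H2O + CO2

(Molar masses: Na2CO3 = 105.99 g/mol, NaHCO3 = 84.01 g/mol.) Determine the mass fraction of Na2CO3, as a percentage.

n(HCl) = 0.04767 × 0.3743 = 0.01784 mol
Let x = n(Na2CO3), y = n(NaHCO3).
Titrant: 2x + 1y = 0.01784;  mass: 105.99x + 84.01y = 1.135
Solving, x = 5.868 × 10^-3 mol, y = 6.107 × 10^-3 mol
mass of Na2CO3 = 5.868 × 10^-3 × 105.99 = 0.6219 g
% Na2CO3 = 0.6219 / 1.135 × 100 = 54.80 %

54.80 %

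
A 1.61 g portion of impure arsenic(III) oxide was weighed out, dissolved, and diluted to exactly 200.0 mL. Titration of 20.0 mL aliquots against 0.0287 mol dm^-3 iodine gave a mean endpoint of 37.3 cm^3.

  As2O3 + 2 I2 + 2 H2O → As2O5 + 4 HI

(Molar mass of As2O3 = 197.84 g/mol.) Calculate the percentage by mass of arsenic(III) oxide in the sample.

65.8 %

n(I2) per titration = 0.0373 × 0.0287 = 1.07 × 10^-3 mol
From the 1:2 ratio, n(As2O3) in each aliquot = 1/2 × 1.07 × 10^-3 = 5.35 × 10^-4 mol
n(As2O3) in the whole flask = 5.35 × 10^-4 × 200.0/20.0 = 5.35 × 10^-3 mol
mass of As2O3 = 5.35 × 10^-3 × 197.84 = 1.06 g
% As2O3 = 1.06 / 1.61 × 100 = 65.8 %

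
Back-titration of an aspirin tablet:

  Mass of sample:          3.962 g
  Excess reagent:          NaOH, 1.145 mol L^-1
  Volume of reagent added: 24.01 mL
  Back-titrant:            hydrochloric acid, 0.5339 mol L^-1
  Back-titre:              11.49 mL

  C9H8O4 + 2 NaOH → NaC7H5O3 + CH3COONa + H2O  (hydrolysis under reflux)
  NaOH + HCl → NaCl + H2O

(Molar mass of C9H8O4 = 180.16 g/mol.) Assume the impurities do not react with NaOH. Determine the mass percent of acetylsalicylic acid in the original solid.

48.56 %

n(NaOH) added = 0.02401 × 1.145 = 0.02749 mol
n(HCl) used in back-titration = 0.01149 × 0.5339 = 6.135 × 10^-3 mol
n(NaOH) left over = 6.135 × 10^-3 mol (1:1 ratio)
n(NaOH) consumed by analyte = 0.02749 − 6.135 × 10^-3 = 0.02136 mol
From the 1:2 ratio, n(C9H8O4) = 1/2 × 0.02136 = 0.01068 mol
mass of C9H8O4 = 0.01068 × 180.16 = 1.924 g
% C9H8O4 = 1.924 / 3.962 × 100 = 48.56 %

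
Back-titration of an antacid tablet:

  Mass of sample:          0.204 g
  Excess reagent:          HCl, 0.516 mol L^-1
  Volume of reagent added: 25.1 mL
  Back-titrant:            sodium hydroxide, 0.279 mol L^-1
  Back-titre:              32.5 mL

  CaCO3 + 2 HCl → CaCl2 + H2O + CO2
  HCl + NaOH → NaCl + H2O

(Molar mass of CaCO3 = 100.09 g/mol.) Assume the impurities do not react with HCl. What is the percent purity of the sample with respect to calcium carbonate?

n(HCl) added = 0.0251 × 0.516 = 0.0130 mol
n(NaOH) used in back-titration = 0.0325 × 0.279 = 9.07 × 10^-3 mol
n(HCl) left over = 9.07 × 10^-3 mol (1:1 ratio)
n(HCl) consumed by analyte = 0.0130 − 9.07 × 10^-3 = 3.88 × 10^-3 mol
From the 1:2 ratio, n(CaCO3) = 1/2 × 3.88 × 10^-3 = 1.94 × 10^-3 mol
mass of CaCO3 = 1.94 × 10^-3 × 100.09 = 0.194 g
% CaCO3 = 0.194 / 0.204 × 100 = 95.3 %

95.3 %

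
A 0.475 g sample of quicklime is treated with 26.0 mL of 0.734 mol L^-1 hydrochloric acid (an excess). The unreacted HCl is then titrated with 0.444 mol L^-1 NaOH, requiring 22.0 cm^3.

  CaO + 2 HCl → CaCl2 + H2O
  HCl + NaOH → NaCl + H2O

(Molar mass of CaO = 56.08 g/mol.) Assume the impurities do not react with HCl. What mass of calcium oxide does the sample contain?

n(HCl) added = 0.0260 × 0.734 = 0.0191 mol
n(NaOH) used in back-titration = 0.0220 × 0.444 = 9.77 × 10^-3 mol
n(HCl) left over = 9.77 × 10^-3 mol (1:1 ratio)
n(HCl) consumed by analyte = 0.0191 − 9.77 × 10^-3 = 9.32 × 10^-3 mol
From the 1:2 ratio, n(CaO) = 1/2 × 9.32 × 10^-3 = 4.66 × 10^-3 mol
mass of CaO = 4.66 × 10^-3 × 56.08 = 0.261 g

0.261 g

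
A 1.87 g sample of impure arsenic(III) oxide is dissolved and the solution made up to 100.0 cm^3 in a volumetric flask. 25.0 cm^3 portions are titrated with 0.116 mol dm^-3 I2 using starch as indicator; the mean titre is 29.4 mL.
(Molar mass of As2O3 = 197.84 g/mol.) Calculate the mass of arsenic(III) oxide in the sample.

1.35 g

As2O3 + 2 I2 + 2 H2O → As2O5 + 4 HI
n(I2) per titration = 0.0294 × 0.116 = 3.41 × 10^-3 mol
From the 1:2 ratio, n(As2O3) in each aliquot = 1/2 × 3.41 × 10^-3 = 1.71 × 10^-3 mol
n(As2O3) in the whole flask = 1.71 × 10^-3 × 100.0/25.0 = 6.82 × 10^-3 mol
mass of As2O3 = 6.82 × 10^-3 × 197.84 = 1.35 g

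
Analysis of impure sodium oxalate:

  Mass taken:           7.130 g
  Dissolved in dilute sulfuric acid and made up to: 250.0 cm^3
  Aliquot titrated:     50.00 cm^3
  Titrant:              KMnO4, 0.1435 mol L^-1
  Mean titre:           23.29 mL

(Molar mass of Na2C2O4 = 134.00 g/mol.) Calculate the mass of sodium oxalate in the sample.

2 MnO4^- + 5 C2O4^2- + 16 H^+ → 2 Mn^2+ + 10 CO2 + 8 H2O
n(KMnO4) per titration = 0.02329 × 0.1435 = 3.342 × 10^-3 mol
From the 5:2 ratio, n(Na2C2O4) in each aliquot = 5/2 × 3.342 × 10^-3 = 8.355 × 10^-3 mol
n(Na2C2O4) in the whole flask = 8.355 × 10^-3 × 250.0/50.00 = 0.04178 mol
mass of Na2C2O4 = 0.04178 × 134.00 = 5.598 g

5.598 g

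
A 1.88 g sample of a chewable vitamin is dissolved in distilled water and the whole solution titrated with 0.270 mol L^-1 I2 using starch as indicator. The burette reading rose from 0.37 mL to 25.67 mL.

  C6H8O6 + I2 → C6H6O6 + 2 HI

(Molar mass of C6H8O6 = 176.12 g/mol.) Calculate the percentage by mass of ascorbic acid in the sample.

64.0 %

n(I2) = 0.0253 L × 0.270 mol/L = 6.83 × 10^-3 mol
n(C6H8O6) = 6.83 × 10^-3 mol (1:1 ratio)
mass of C6H8O6 = 6.83 × 10^-3 × 176.12 g/mol = 1.20 g
% C6H8O6 = 1.20 / 1.88 × 100 = 64.0 %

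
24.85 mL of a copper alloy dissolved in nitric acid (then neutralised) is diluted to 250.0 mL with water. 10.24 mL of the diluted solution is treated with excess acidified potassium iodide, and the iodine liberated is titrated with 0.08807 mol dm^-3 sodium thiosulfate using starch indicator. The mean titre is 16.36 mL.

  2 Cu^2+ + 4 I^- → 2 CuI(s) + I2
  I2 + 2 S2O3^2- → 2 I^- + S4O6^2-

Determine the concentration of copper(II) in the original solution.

n(S2O3^2-) = 0.01636 × 0.08807 = 1.441 × 10^-3 mol
n(I2) = n(S2O3^2-)/2 = 7.204 × 10^-4 mol
From the 2:1 ratio, n(Cu2+) in the aliquot = 2/1 × 7.204 × 10^-4 = 1.441 × 10^-3 mol
[Cu2+]_dilute = 1.441 × 10^-3 / 0.01024 = 0.1407 mol/L
[Cu2+]_original = 0.1407 × 250.0/24.85 = 1.416 mol/L

1.416 mol/L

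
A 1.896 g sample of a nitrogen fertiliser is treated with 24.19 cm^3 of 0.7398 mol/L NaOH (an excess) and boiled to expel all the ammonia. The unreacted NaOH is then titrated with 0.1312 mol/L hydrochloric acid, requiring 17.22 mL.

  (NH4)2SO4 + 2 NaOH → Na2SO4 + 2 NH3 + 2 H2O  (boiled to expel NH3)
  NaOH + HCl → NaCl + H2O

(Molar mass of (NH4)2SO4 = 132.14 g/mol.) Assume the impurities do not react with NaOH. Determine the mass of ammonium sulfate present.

1.033 g

n(NaOH) added = 0.02419 × 0.7398 = 0.01790 mol
n(HCl) used in back-titration = 0.01722 × 0.1312 = 2.259 × 10^-3 mol
n(NaOH) left over = 2.259 × 10^-3 mol (1:1 ratio)
n(NaOH) consumed by analyte = 0.01790 − 2.259 × 10^-3 = 0.01564 mol
From the 1:2 ratio, n((NH4)2SO4) = 1/2 × 0.01564 = 7.818 × 10^-3 mol
mass of (NH4)2SO4 = 7.818 × 10^-3 × 132.14 = 1.033 g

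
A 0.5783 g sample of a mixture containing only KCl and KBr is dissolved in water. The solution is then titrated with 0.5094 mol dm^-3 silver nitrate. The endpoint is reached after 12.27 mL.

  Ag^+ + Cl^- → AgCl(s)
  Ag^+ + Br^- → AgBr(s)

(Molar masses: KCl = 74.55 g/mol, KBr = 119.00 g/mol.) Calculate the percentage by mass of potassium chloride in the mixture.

n(AgNO3) = 0.01227 × 0.5094 = 6.250 × 10^-3 mol
Let x = n(KCl), y = n(KBr).
Titrant: 1x + 1y = 6.250 × 10^-3;  mass: 74.55x + 119.00y = 0.5783
Solving, x = 3.723 × 10^-3 mol, y = 2.527 × 10^-3 mol
mass of KCl = 3.723 × 10^-3 × 74.55 = 0.2776 g
% KCl = 0.2776 / 0.5783 × 100 = 47.99 %

47.99 %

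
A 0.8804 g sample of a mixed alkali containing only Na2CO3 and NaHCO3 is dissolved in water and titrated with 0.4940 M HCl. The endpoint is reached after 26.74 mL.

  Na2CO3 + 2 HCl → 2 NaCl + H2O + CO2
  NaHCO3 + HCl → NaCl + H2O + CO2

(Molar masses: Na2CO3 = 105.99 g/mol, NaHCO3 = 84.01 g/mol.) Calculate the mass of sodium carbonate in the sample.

0.3919 g

n(HCl) = 0.02674 × 0.4940 = 0.01321 mol
Let x = n(Na2CO3), y = n(NaHCO3).
Titrant: 2x + 1y = 0.01321;  mass: 105.99x + 84.01y = 0.8804
Solving, x = 3.697 × 10^-3 mol, y = 5.815 × 10^-3 mol
mass of Na2CO3 = 3.697 × 10^-3 × 105.99 = 0.3919 g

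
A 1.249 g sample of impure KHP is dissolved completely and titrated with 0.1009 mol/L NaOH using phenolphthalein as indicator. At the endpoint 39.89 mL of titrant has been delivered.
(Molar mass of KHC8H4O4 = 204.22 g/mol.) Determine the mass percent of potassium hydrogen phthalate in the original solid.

KHC8H4O4 + NaOH → KNaC8H4O4 + H2O
n(NaOH) = 0.03989 L × 0.1009 mol/L = 4.025 × 10^-3 mol
n(KHC8H4O4) = 4.025 × 10^-3 mol (1:1 ratio)
mass of KHC8H4O4 = 4.025 × 10^-3 × 204.22 g/mol = 0.8220 g
% KHC8H4O4 = 0.8220 / 1.249 × 100 = 65.81 %

65.81 %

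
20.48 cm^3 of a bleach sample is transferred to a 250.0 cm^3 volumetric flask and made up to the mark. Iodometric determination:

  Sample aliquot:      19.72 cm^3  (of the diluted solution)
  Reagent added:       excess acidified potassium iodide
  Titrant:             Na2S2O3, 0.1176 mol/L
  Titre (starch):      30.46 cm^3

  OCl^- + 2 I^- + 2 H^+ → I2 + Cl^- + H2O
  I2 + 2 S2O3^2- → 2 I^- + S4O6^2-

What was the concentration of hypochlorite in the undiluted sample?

n(S2O3^2-) = 0.03046 × 0.1176 = 3.582 × 10^-3 mol
n(I2) = n(S2O3^2-)/2 = 1.791 × 10^-3 mol
n(OCl^-) in the aliquot = 1.791 × 10^-3 mol (1:1 ratio)
[OCl^-]_dilute = 1.791 × 10^-3 / 0.01972 = 0.09082 mol/L
[OCl^-]_original = 0.09082 × 250.0/20.48 = 1.109 mol/L

1.109 mol/L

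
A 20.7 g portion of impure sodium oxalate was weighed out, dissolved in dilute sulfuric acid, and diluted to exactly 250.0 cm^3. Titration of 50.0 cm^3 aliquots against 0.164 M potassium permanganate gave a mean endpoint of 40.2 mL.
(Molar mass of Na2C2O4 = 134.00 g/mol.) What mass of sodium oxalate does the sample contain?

11.0 g

2 MnO4^- + 5 C2O4^2- + 16 H^+ → 2 Mn^2+ + 10 CO2 + 8 H2O
n(KMnO4) per titration = 0.0402 × 0.164 = 6.59 × 10^-3 mol
From the 5:2 ratio, n(Na2C2O4) in each aliquot = 5/2 × 6.59 × 10^-3 = 0.0165 mol
n(Na2C2O4) in the whole flask = 0.0165 × 250.0/50.0 = 0.0824 mol
mass of Na2C2O4 = 0.0824 × 134.00 = 11.0 g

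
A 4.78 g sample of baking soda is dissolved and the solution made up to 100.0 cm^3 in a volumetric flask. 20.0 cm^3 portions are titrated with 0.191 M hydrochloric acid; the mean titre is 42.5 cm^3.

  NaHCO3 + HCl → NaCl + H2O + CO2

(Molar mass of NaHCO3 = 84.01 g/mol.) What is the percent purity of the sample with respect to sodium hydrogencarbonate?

n(HCl) per titration = 0.0425 × 0.191 = 8.12 × 10^-3 mol
n(NaHCO3) in each aliquot = 8.12 × 10^-3 mol (1:1 ratio)
n(NaHCO3) in the whole flask = 8.12 × 10^-3 × 100.0/20.0 = 0.0406 mol
mass of NaHCO3 = 0.0406 × 84.01 = 3.41 g
% NaHCO3 = 3.41 / 4.78 × 100 = 71.3 %

71.3 %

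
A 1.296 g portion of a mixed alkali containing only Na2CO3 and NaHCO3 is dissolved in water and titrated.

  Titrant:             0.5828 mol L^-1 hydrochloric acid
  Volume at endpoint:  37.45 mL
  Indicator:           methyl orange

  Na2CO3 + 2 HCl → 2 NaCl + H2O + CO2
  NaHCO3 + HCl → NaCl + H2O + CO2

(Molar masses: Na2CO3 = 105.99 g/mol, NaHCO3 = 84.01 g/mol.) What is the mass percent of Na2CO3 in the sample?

70.88 %

n(HCl) = 0.03745 × 0.5828 = 0.02183 mol
Let x = n(Na2CO3), y = n(NaHCO3).
Titrant: 2x + 1y = 0.02183;  mass: 105.99x + 84.01y = 1.296
Solving, x = 8.667 × 10^-3 mol, y = 4.493 × 10^-3 mol
mass of Na2CO3 = 8.667 × 10^-3 × 105.99 = 0.9186 g
% Na2CO3 = 0.9186 / 1.296 × 100 = 70.88 %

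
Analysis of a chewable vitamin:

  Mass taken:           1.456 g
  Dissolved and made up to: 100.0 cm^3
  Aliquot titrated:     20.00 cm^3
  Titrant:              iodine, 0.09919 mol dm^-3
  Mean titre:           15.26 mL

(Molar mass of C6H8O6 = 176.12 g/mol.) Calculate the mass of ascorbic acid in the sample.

1.333 g

C6H8O6 + I2 → C6H6O6 + 2 HI
n(I2) per titration = 0.01526 × 0.09919 = 1.514 × 10^-3 mol
n(C6H8O6) in each aliquot = 1.514 × 10^-3 mol (1:1 ratio)
n(C6H8O6) in the whole flask = 1.514 × 10^-3 × 100.0/20.00 = 7.568 × 10^-3 mol
mass of C6H8O6 = 7.568 × 10^-3 × 176.12 = 1.333 g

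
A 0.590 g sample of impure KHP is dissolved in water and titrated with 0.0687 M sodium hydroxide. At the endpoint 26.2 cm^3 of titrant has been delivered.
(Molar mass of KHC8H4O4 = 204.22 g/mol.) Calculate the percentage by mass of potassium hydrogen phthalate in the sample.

62.3 %

KHC8H4O4 + NaOH → KNaC8H4O4 + H2O
n(NaOH) = 0.0262 L × 0.0687 mol/L = 1.80 × 10^-3 mol
n(KHC8H4O4) = 1.80 × 10^-3 mol (1:1 ratio)
mass of KHC8H4O4 = 1.80 × 10^-3 × 204.22 g/mol = 0.368 g
% KHC8H4O4 = 0.368 / 0.590 × 100 = 62.3 %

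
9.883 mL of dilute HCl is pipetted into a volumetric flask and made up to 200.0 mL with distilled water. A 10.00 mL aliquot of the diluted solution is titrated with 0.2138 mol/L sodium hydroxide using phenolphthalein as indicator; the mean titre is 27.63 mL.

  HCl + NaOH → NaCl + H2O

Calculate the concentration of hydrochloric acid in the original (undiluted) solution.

n(NaOH) = 0.02763 × 0.2138 = 5.907 × 10^-3 mol
n(HCl) in the aliquot = 5.907 × 10^-3 mol (1:1 ratio)
[HCl]_dilute = 5.907 × 10^-3 / 0.01000 = 0.5907 mol/L
Dilution factor = 200.0 / 9.883 = 20.24
[HCl]_stock = 0.5907 × 20.24 = 11.95 mol/L

11.95 mol/L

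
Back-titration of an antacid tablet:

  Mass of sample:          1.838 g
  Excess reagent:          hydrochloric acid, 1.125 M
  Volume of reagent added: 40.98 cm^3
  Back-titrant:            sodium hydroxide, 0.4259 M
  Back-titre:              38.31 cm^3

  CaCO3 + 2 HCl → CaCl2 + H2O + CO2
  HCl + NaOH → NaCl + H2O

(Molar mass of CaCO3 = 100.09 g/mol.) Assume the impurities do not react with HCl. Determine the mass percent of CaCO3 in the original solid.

n(HCl) added = 0.04098 × 1.125 = 0.04610 mol
n(NaOH) used in back-titration = 0.03831 × 0.4259 = 0.01632 mol
n(HCl) left over = 0.01632 mol (1:1 ratio)
n(HCl) consumed by analyte = 0.04610 − 0.01632 = 0.02979 mol
From the 1:2 ratio, n(CaCO3) = 1/2 × 0.02979 = 0.01489 mol
mass of CaCO3 = 0.01489 × 100.09 = 1.491 g
% CaCO3 = 1.491 / 1.838 × 100 = 81.10 %

81.10 %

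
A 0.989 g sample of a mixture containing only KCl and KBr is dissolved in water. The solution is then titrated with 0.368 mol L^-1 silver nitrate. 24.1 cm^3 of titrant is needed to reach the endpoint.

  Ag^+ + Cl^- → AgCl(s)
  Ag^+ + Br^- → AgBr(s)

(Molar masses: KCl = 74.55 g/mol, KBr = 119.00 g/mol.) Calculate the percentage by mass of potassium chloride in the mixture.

n(AgNO3) = 0.0241 × 0.368 = 8.87 × 10^-3 mol
Let x = n(KCl), y = n(KBr).
Titrant: 1x + 1y = 8.87 × 10^-3;  mass: 74.55x + 119.00y = 0.989
Solving, x = 1.49 × 10^-3 mol, y = 7.38 × 10^-3 mol
mass of KCl = 1.49 × 10^-3 × 74.55 = 0.111 g
% KCl = 0.111 / 0.989 × 100 = 11.3 %

11.3 %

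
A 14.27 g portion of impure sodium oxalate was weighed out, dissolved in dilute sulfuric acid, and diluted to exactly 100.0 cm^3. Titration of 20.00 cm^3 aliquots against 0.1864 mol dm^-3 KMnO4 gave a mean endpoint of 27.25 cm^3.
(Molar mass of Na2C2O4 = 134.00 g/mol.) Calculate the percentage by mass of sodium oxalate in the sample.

2 MnO4^- + 5 C2O4^2- + 16 H^+ → 2 Mn^2+ + 10 CO2 + 8 H2O
n(KMnO4) per titration = 0.02725 × 0.1864 = 5.079 × 10^-3 mol
From the 5:2 ratio, n(Na2C2O4) in each aliquot = 5/2 × 5.079 × 10^-3 = 0.01270 mol
n(Na2C2O4) in the whole flask = 0.01270 × 100.0/20.00 = 0.06349 mol
mass of Na2C2O4 = 0.06349 × 134.00 = 8.508 g
% Na2C2O4 = 8.508 / 14.27 × 100 = 59.62 %

59.62 %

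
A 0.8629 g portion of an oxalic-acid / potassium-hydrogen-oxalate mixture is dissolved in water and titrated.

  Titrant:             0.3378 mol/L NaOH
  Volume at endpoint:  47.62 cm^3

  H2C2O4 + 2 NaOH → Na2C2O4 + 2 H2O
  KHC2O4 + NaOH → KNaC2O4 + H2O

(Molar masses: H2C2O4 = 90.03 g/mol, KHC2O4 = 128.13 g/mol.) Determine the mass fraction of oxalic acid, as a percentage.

n(NaOH) = 0.04762 × 0.3378 = 0.01609 mol
Let x = n(H2C2O4), y = n(KHC2O4).
Titrant: 2x + 1y = 0.01609;  mass: 90.03x + 128.13y = 0.8629
Solving, x = 7.208 × 10^-3 mol, y = 1.670 × 10^-3 mol
mass of H2C2O4 = 7.208 × 10^-3 × 90.03 = 0.6489 g
% H2C2O4 = 0.6489 / 0.8629 × 100 = 75.21 %

75.21 %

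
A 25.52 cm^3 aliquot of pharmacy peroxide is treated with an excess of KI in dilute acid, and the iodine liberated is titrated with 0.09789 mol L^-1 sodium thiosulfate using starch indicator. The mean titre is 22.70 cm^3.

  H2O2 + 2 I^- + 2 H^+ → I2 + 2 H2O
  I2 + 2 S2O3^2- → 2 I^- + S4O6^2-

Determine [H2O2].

n(S2O3^2-) = 0.02270 × 0.09789 = 2.222 × 10^-3 mol
n(I2) = n(S2O3^2-)/2 = 1.111 × 10^-3 mol
n(H2O2) in the aliquot = 1.111 × 10^-3 mol (1:1 ratio)
[H2O2] = 1.111 × 10^-3 / 0.02552 = 0.04354 mol/L

0.04354 mol/L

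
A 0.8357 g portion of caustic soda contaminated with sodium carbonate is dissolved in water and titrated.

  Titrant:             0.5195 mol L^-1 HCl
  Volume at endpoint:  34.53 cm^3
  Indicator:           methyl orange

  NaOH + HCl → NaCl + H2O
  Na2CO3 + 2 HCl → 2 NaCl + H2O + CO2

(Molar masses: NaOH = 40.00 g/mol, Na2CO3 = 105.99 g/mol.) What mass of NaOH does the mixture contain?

n(HCl) = 0.03453 × 0.5195 = 0.01794 mol
Let x = n(NaOH), y = n(Na2CO3).
Titrant: 1x + 2y = 0.01794;  mass: 40.00x + 105.99y = 0.8357
Solving, x = 8.845 × 10^-3 mol, y = 4.547 × 10^-3 mol
mass of NaOH = 8.845 × 10^-3 × 40.00 = 0.3538 g

0.3538 g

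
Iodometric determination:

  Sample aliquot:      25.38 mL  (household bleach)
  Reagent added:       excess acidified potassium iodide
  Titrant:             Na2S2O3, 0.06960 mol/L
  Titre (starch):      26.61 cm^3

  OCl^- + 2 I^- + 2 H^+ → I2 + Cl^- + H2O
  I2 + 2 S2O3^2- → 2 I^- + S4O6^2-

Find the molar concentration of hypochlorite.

n(S2O3^2-) = 0.02661 × 0.06960 = 1.852 × 10^-3 mol
n(I2) = n(S2O3^2-)/2 = 9.260 × 10^-4 mol
n(OCl^-) in the aliquot = 9.260 × 10^-4 mol (1:1 ratio)
[OCl^-] = 9.260 × 10^-4 / 0.02538 = 0.03649 mol/L

0.03649 mol/L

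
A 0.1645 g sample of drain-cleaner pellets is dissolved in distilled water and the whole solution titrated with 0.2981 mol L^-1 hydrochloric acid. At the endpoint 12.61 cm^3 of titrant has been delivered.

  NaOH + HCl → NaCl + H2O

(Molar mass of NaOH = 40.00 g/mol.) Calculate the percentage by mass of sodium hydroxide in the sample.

n(HCl) = 0.01261 L × 0.2981 mol/L = 3.759 × 10^-3 mol
n(NaOH) = 3.759 × 10^-3 mol (1:1 ratio)
mass of NaOH = 3.759 × 10^-3 × 40.00 g/mol = 0.1504 g
% NaOH = 0.1504 / 0.1645 × 100 = 91.41 %

91.41 %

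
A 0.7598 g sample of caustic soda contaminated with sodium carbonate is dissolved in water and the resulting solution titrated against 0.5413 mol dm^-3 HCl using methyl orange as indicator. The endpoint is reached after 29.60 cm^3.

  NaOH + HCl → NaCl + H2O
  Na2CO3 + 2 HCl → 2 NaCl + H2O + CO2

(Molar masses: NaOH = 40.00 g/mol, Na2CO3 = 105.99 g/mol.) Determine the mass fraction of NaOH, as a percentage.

n(HCl) = 0.02960 × 0.5413 = 0.01602 mol
Let x = n(NaOH), y = n(Na2CO3).
Titrant: 1x + 2y = 0.01602;  mass: 40.00x + 105.99y = 0.7598
Solving, x = 6.873 × 10^-3 mol, y = 4.575 × 10^-3 mol
mass of NaOH = 6.873 × 10^-3 × 40.00 = 0.2749 g
% NaOH = 0.2749 / 0.7598 × 100 = 36.18 %

36.18 %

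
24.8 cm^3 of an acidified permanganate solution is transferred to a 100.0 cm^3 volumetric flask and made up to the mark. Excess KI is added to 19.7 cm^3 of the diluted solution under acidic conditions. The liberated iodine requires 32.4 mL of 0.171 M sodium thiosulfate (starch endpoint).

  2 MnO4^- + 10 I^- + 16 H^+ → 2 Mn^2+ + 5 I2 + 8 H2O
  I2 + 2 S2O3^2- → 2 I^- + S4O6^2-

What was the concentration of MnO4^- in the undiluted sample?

0.227 M

n(S2O3^2-) = 0.0324 × 0.171 = 5.54 × 10^-3 mol
n(I2) = n(S2O3^2-)/2 = 2.77 × 10^-3 mol
From the 2:5 ratio, n(MnO4^-) in the aliquot = 2/5 × 2.77 × 10^-3 = 1.11 × 10^-3 mol
[MnO4^-]_dilute = 1.11 × 10^-3 / 0.0197 = 0.0562 mol/L
[MnO4^-]_original = 0.0562 × 100.0/24.8 = 0.227 mol/L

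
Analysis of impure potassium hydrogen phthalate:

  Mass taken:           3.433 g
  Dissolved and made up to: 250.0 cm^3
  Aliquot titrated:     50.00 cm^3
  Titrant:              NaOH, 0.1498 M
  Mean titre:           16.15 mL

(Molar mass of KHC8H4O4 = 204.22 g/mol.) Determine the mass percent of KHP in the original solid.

KHC8H4O4 + NaOH → KNaC8H4O4 + H2O
n(NaOH) per titration = 0.01615 × 0.1498 = 2.419 × 10^-3 mol
n(KHC8H4O4) in each aliquot = 2.419 × 10^-3 mol (1:1 ratio)
n(KHC8H4O4) in the whole flask = 2.419 × 10^-3 × 250.0/50.00 = 0.01210 mol
mass of KHC8H4O4 = 0.01210 × 204.22 = 2.470 g
% KHC8H4O4 = 2.470 / 3.433 × 100 = 71.96 %

71.96 %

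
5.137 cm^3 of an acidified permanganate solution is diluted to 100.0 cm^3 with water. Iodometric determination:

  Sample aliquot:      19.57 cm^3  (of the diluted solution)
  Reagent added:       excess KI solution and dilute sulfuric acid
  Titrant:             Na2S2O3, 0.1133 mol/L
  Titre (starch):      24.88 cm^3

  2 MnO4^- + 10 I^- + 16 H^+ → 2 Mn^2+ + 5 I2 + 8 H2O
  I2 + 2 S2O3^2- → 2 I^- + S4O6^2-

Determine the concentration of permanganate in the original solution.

n(S2O3^2-) = 0.02488 × 0.1133 = 2.819 × 10^-3 mol
n(I2) = n(S2O3^2-)/2 = 1.409 × 10^-3 mol
From the 2:5 ratio, n(MnO4^-) in the aliquot = 2/5 × 1.409 × 10^-3 = 5.638 × 10^-4 mol
[MnO4^-]_dilute = 5.638 × 10^-4 / 0.01957 = 0.02881 mol/L
[MnO4^-]_original = 0.02881 × 100.0/5.137 = 0.5608 mol/L

0.5608 mol/L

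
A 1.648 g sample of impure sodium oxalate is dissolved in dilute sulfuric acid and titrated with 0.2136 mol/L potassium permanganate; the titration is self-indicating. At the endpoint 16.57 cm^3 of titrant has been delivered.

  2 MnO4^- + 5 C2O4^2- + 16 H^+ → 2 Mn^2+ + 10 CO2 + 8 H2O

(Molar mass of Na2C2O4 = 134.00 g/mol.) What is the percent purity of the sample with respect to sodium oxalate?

71.95 %

n(KMnO4) = 0.01657 L × 0.2136 mol/L = 3.539 × 10^-3 mol
From the 5:2 ratio, n(Na2C2O4) = 5/2 × 3.539 × 10^-3 = 8.848 × 10^-3 mol
mass of Na2C2O4 = 8.848 × 10^-3 × 134.00 g/mol = 1.186 g
% Na2C2O4 = 1.186 / 1.648 × 100 = 71.95 %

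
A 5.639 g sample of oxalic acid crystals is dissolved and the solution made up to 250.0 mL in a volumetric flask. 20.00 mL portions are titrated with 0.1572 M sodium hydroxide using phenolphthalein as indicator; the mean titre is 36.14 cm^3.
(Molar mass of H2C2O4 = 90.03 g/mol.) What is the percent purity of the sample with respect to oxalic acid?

H2C2O4 + 2 NaOH → Na2C2O4 + 2 H2O
n(NaOH) per titration = 0.03614 × 0.1572 = 5.681 × 10^-3 mol
From the 1:2 ratio, n(H2C2O4) in each aliquot = 1/2 × 5.681 × 10^-3 = 2.841 × 10^-3 mol
n(H2C2O4) in the whole flask = 2.841 × 10^-3 × 250.0/20.00 = 0.03551 mol
mass of H2C2O4 = 0.03551 × 90.03 = 3.197 g
% H2C2O4 = 3.197 / 5.639 × 100 = 56.69 %

56.69 %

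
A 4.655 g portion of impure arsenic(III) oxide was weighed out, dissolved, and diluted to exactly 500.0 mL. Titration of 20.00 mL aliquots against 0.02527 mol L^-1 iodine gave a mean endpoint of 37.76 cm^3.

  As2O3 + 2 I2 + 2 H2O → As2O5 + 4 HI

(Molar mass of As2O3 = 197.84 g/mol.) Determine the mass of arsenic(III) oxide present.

n(I2) per titration = 0.03776 × 0.02527 = 9.542 × 10^-4 mol
From the 1:2 ratio, n(As2O3) in each aliquot = 1/2 × 9.542 × 10^-4 = 4.771 × 10^-4 mol
n(As2O3) in the whole flask = 4.771 × 10^-4 × 500.0/20.00 = 0.01193 mol
mass of As2O3 = 0.01193 × 197.84 = 2.360 g

2.360 g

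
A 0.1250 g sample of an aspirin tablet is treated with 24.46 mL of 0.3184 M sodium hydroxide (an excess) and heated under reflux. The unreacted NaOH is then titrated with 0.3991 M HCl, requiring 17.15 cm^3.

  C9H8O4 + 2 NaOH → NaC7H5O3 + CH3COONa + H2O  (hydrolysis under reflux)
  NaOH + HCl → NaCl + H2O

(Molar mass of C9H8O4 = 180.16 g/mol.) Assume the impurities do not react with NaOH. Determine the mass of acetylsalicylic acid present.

0.08499 g

n(NaOH) added = 0.02446 × 0.3184 = 7.788 × 10^-3 mol
n(HCl) used in back-titration = 0.01715 × 0.3991 = 6.845 × 10^-3 mol
n(NaOH) left over = 6.845 × 10^-3 mol (1:1 ratio)
n(NaOH) consumed by analyte = 7.788 × 10^-3 − 6.845 × 10^-3 = 9.435 × 10^-4 mol
From the 1:2 ratio, n(C9H8O4) = 1/2 × 9.435 × 10^-4 = 4.717 × 10^-4 mol
mass of C9H8O4 = 4.717 × 10^-4 × 180.16 = 0.08499 g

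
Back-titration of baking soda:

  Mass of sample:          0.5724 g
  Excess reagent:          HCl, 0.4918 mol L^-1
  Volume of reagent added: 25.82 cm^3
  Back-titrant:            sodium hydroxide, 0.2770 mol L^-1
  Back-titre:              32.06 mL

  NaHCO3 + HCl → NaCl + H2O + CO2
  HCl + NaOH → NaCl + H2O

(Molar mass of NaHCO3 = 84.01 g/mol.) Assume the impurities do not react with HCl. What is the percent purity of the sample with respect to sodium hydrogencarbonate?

n(HCl) added = 0.02582 × 0.4918 = 0.01270 mol
n(NaOH) used in back-titration = 0.03206 × 0.2770 = 8.881 × 10^-3 mol
n(HCl) left over = 8.881 × 10^-3 mol (1:1 ratio)
n(HCl) consumed by analyte = 0.01270 − 8.881 × 10^-3 = 3.818 × 10^-3 mol
n(NaHCO3) = 3.818 × 10^-3 mol (1:1 ratio)
mass of NaHCO3 = 3.818 × 10^-3 × 84.01 = 0.3207 g
% NaHCO3 = 0.3207 / 0.5724 × 100 = 56.03 %

56.03 %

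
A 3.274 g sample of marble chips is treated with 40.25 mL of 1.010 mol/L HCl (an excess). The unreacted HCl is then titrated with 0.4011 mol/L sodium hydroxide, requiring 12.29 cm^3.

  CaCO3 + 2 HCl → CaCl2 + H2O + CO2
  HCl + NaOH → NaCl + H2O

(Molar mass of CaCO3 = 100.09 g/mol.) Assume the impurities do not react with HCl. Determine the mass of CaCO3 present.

1.788 g

n(HCl) added = 0.04025 × 1.010 = 0.04065 mol
n(NaOH) used in back-titration = 0.01229 × 0.4011 = 4.930 × 10^-3 mol
n(HCl) left over = 4.930 × 10^-3 mol (1:1 ratio)
n(HCl) consumed by analyte = 0.04065 − 4.930 × 10^-3 = 0.03572 mol
From the 1:2 ratio, n(CaCO3) = 1/2 × 0.03572 = 0.01786 mol
mass of CaCO3 = 0.01786 × 100.09 = 1.788 g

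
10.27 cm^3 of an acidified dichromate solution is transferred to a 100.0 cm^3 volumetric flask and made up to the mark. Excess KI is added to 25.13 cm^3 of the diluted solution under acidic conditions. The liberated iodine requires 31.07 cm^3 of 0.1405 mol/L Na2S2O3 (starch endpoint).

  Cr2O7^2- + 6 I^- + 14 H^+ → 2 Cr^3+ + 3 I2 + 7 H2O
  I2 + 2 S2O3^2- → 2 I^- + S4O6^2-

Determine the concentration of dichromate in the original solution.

0.2819 mol/L

n(S2O3^2-) = 0.03107 × 0.1405 = 4.365 × 10^-3 mol
n(I2) = n(S2O3^2-)/2 = 2.183 × 10^-3 mol
From the 1:3 ratio, n(Cr2O7^2-) in the aliquot = 1/3 × 2.183 × 10^-3 = 7.276 × 10^-4 mol
[Cr2O7^2-]_dilute = 7.276 × 10^-4 / 0.02513 = 0.02895 mol/L
[Cr2O7^2-]_original = 0.02895 × 100.0/10.27 = 0.2819 mol/L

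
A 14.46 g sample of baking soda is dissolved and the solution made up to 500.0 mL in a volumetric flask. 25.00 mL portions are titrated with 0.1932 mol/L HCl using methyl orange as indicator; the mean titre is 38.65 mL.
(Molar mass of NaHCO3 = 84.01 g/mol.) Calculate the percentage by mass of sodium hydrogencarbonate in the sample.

86.77 %

NaHCO3 + HCl → NaCl + H2O + CO2
n(HCl) per titration = 0.03865 × 0.1932 = 7.467 × 10^-3 mol
n(NaHCO3) in each aliquot = 7.467 × 10^-3 mol (1:1 ratio)
n(NaHCO3) in the whole flask = 7.467 × 10^-3 × 500.0/25.00 = 0.1493 mol
mass of NaHCO3 = 0.1493 × 84.01 = 12.55 g
% NaHCO3 = 12.55 / 14.46 × 100 = 86.77 %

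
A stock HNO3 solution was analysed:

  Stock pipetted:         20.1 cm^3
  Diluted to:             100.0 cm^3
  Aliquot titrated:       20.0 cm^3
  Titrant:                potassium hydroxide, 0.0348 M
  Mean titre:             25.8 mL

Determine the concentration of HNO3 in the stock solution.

0.223 M

HNO3 + KOH → KNO3 + H2O
n(KOH) = 0.0258 × 0.0348 = 8.98 × 10^-4 mol
n(HNO3) in the aliquot = 8.98 × 10^-4 mol (1:1 ratio)
[HNO3]_dilute = 8.98 × 10^-4 / 0.0200 = 0.0449 mol/L
Dilution factor = 100.0 / 20.1 = 4.975
[HNO3]_stock = 0.0449 × 4.975 = 0.223 mol/L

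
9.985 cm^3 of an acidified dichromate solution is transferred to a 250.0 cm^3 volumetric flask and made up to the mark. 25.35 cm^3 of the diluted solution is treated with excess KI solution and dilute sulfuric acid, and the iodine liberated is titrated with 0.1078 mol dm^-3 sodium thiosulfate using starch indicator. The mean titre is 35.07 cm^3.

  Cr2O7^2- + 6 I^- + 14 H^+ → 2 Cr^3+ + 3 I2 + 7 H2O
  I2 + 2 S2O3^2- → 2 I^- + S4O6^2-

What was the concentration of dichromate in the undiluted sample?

n(S2O3^2-) = 0.03507 × 0.1078 = 3.781 × 10^-3 mol
n(I2) = n(S2O3^2-)/2 = 1.890 × 10^-3 mol
From the 1:3 ratio, n(Cr2O7^2-) in the aliquot = 1/3 × 1.890 × 10^-3 = 6.301 × 10^-4 mol
[Cr2O7^2-]_dilute = 6.301 × 10^-4 / 0.02535 = 0.02486 mol/L
[Cr2O7^2-]_original = 0.02486 × 250.0/9.985 = 0.6223 mol/L

0.6223 mol/L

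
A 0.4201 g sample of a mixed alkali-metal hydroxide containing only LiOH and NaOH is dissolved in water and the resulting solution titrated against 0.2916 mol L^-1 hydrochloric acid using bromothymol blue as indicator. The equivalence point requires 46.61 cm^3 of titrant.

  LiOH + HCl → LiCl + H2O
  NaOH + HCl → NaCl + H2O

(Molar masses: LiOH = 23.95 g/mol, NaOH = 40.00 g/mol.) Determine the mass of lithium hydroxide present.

n(HCl) = 0.04661 × 0.2916 = 0.01359 mol
Let x = n(LiOH), y = n(NaOH).
Titrant: 1x + 1y = 0.01359;  mass: 23.95x + 40.00y = 0.4201
Solving, x = 7.698 × 10^-3 mol, y = 5.893 × 10^-3 mol
mass of LiOH = 7.698 × 10^-3 × 23.95 = 0.1844 g

0.1844 g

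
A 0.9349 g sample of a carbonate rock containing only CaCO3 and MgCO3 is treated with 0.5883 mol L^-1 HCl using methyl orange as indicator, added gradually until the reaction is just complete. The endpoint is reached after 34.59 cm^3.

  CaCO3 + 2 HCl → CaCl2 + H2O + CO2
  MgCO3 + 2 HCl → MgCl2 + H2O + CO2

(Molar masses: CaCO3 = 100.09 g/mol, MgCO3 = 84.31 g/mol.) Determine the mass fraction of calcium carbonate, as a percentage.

52.29 %

n(HCl) = 0.03459 × 0.5883 = 0.02035 mol
Let x = n(CaCO3), y = n(MgCO3).
Titrant: 2x + 2y = 0.02035;  mass: 100.09x + 84.31y = 0.9349
Solving, x = 4.884 × 10^-3 mol, y = 5.290 × 10^-3 mol
mass of CaCO3 = 4.884 × 10^-3 × 100.09 = 0.4889 g
% CaCO3 = 0.4889 / 0.9349 × 100 = 52.29 %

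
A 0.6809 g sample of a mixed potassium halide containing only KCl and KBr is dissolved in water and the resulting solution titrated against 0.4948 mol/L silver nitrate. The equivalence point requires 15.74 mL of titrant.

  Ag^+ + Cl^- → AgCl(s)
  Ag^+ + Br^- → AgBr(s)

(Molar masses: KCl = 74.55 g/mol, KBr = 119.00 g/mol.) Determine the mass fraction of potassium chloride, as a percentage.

n(AgNO3) = 0.01574 × 0.4948 = 7.788 × 10^-3 mol
Let x = n(KCl), y = n(KBr).
Titrant: 1x + 1y = 7.788 × 10^-3;  mass: 74.55x + 119.00y = 0.6809
Solving, x = 5.532 × 10^-3 mol, y = 2.256 × 10^-3 mol
mass of KCl = 5.532 × 10^-3 × 74.55 = 0.4124 g
% KCl = 0.4124 / 0.6809 × 100 = 60.57 %

60.57 %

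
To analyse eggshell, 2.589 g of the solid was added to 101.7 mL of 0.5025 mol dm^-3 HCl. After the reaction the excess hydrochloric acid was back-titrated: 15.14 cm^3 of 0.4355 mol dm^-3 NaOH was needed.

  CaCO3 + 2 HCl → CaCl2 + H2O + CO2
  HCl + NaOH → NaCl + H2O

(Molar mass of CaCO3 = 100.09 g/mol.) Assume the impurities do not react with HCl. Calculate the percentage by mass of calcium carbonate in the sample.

n(HCl) added = 0.1017 × 0.5025 = 0.05110 mol
n(NaOH) used in back-titration = 0.01514 × 0.4355 = 6.593 × 10^-3 mol
n(HCl) left over = 6.593 × 10^-3 mol (1:1 ratio)
n(HCl) consumed by analyte = 0.05110 − 6.593 × 10^-3 = 0.04451 mol
From the 1:2 ratio, n(CaCO3) = 1/2 × 0.04451 = 0.02226 mol
mass of CaCO3 = 0.02226 × 100.09 = 2.228 g
% CaCO3 = 2.228 / 2.589 × 100 = 86.04 %

86.04 %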